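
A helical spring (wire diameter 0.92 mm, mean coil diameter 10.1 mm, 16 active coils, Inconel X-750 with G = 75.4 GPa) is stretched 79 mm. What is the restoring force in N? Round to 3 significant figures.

32.4 N

k = Gd⁴/(8D³N_a) = (75.4×10³)(0.92⁴)/(8·10.1³·16) = 0.40959 N/mm
F = k·δ = 0.40959 × 79 = 32.358 N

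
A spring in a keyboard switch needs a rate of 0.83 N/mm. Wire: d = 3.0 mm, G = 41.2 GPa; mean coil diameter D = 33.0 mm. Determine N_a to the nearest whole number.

N_a = Gd⁴/(8D³k) = (41.2×10³ × 3.0⁴)/(8 × 33.0³ × 0.83)
    = 3.3372e+06 / 238622 = 13.99 → 14 coils

14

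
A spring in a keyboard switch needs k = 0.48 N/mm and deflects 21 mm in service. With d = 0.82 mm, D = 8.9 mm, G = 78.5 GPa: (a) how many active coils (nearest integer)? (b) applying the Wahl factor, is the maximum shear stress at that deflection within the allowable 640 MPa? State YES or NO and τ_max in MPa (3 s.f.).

(a) 13 coils; (b) YES, τ_max = 473 MPa

N_a = Gd⁴/(8D³k) = (78.5×10³)(0.82⁴)/(8·8.9³·0.48) = 13.11 → N_a = 13
Actual rate k = Gd⁴/(8D³·13) = 0.48409 N/mm
Working load F = kδ = 0.48409·21 = 10.166 N
C = 8.9/0.82 = 10.8537; K_W = (4C−1)/(4C−4)+0.615/C = 1.1328
τ_max = K_W·8FD/(πd³) = 1.1328·417.86 = 473.34 MPa
τ_max ≤ 640 MPa → acceptable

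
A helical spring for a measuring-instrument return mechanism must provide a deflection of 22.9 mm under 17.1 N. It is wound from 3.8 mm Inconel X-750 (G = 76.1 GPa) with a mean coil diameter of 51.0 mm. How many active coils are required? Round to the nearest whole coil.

Required rate k = F/δ = 17.1/22.9 = 0.74672 N/mm
N_a = Gd⁴/(8D³k) = (76.1×10³ × 3.8⁴)/(8 × 51.0³ × 0.74672)
    = 1.58679e+07 / 792430 = 20.02 → 20 coils

20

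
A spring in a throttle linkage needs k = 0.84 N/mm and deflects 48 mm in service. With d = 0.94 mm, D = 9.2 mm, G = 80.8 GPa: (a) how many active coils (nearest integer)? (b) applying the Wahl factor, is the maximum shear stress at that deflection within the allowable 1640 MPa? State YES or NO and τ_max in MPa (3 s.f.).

N_a = Gd⁴/(8D³k) = (80.8×10³)(0.94⁴)/(8·9.2³·0.84) = 12.06 → N_a = 12
Actual rate k = Gd⁴/(8D³·12) = 0.84389 N/mm
Working load F = kδ = 0.84389·48 = 40.507 N
C = 9.2/0.94 = 9.7872; K_W = (4C−1)/(4C−4)+0.615/C = 1.1482
τ_max = K_W·8FD/(πd³) = 1.1482·1142.5 = 1311.9 MPa
τ_max ≤ 1640 MPa → acceptable

(a) 12 coils; (b) YES, τ_max = 1310 MPa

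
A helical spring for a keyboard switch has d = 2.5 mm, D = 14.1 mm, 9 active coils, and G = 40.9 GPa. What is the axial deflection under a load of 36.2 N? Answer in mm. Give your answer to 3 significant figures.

k = Gd⁴/(8D³N_a) = (40.9×10³)(2.5⁴)/(8·14.1³·9) = 7.9158 N/mm
δ = F/k = 36.2 / 7.9158 = 4.5731 mm

4.57 mm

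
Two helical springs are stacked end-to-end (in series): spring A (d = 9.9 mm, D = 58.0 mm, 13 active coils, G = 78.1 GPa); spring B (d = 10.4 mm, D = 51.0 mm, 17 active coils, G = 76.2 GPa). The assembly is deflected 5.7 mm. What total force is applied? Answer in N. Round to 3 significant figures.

121 N

k_A = Gd⁴/(8D³N_a) = (78.1×10³)(9.9⁴)/(8·58.0³·13) = 36.972 N/mm
k_B = Gd⁴/(8D³N_a) = (76.2×10³)(10.4⁴)/(8·51.0³·17) = 49.413 N/mm
Series: 1/k_eq = 1/36.972 + 1/49.413 = 0.047285; k_eq = 21.148 N/mm
F = k_eq·δ = 21.148·5.7 = 120.55 N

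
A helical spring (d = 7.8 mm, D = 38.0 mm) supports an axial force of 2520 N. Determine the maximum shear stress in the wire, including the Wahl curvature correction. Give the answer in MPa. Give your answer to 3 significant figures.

Spring index C = D/d = 38.0/7.8 = 4.8718
K_W = (4C−1)/(4C−4) + 0.615/C = 18.487/15.487 + 0.1262 = 1.3199
τ₀ = 8FD/(πd³) = 8·2520·38.0/(π·7.8³) = 766080/1490.8 = 513.85 MPa
τ_max = K·τ₀ = 1.3199 × 513.85 = 678.26 MPa

678 MPa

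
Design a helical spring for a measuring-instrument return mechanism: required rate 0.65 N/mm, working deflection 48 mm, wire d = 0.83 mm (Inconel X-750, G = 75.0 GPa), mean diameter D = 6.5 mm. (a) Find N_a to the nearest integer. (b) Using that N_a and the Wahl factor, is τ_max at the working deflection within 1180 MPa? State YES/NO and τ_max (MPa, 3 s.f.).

N_a = Gd⁴/(8D³k) = (75.0×10³)(0.83⁴)/(8·6.5³·0.65) = 24.92 → N_a = 25
Actual rate k = Gd⁴/(8D³·25) = 0.64804 N/mm
Working load F = kδ = 0.64804·48 = 31.106 N
C = 6.5/0.83 = 7.8313; K_W = (4C−1)/(4C−4)+0.615/C = 1.1883
τ_max = K_W·8FD/(πd³) = 1.1883·900.46 = 1070 MPa
τ_max ≤ 1180 MPa → acceptable

(a) 25 coils; (b) YES, τ_max = 1070 MPa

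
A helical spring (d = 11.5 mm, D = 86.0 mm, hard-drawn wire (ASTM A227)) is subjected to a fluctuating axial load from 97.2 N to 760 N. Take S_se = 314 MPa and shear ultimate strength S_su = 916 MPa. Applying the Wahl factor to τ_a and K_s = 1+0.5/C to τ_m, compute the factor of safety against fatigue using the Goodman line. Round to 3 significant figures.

3.94

C = D/d = 86.0/11.5 = 7.4783; K_W = (4C−1)/(4C−4)+0.615/C = 1.1980; K_s = 1+0.5/C = 1.0669
F_a = (F_max−F_min)/2 = 331.4 N; F_m = (F_max+F_min)/2 = 428.6 N
τ_a = K_W·8F_aD/(πd³) = 1.1980 × 47.72 = 57.169 MPa
τ_m = K_s·8F_mD/(πd³) = 1.0669 × 61.716 = 65.842 MPa
Goodman: 1/n_f = τ_a/S_se + τ_m/S_su = 57.169/314 + 65.842/916 = 0.18207 + 0.07188 = 0.25395
n_f = 1/0.25395 = 3.938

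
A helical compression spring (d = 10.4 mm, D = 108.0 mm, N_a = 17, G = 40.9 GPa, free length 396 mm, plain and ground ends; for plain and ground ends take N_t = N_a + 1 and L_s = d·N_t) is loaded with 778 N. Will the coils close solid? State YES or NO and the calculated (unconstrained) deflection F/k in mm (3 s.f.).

YES, δ = 279 mm

k = Gd⁴/(8D³N_a) = (40.9×10³)(10.4⁴)/(8·108.0³·17) = 2.7928 N/mm
N_t = 18; L_s = 10.4·18 = 187.2 mm; δ_solid = L₀ − L_s = 396 − 187.2 = 208.8 mm
δ = F/k = 778/2.7928 = 278.57 mm
δ ≥ δ_solid → spring goes solid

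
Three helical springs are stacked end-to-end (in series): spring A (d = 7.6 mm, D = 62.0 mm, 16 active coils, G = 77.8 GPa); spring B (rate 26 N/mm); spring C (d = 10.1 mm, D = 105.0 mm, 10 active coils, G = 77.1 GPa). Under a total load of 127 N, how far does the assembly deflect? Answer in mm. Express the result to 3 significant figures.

k_A = Gd⁴/(8D³N_a) = (77.8×10³)(7.6⁴)/(8·62.0³·16) = 8.5084 N/mm
k_C = Gd⁴/(8D³N_a) = (77.1×10³)(10.1⁴)/(8·105.0³·10) = 8.6633 N/mm
Series: 1/k_eq = 1/8.5084 + 1/26 + 1/8.6633 = 0.27142; k_eq = 3.6843 N/mm
δ = F/k_eq = 127/3.6843 = 34.471 mm

34.5 mm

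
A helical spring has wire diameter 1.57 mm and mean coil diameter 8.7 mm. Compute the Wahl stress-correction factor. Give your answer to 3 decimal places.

C = D/d = 8.7/1.57 = 5.5414
K_W = (4C−1)/(4C−4) + 0.615/C = 21.166/18.166 + 0.1110 = 1.2761

1.276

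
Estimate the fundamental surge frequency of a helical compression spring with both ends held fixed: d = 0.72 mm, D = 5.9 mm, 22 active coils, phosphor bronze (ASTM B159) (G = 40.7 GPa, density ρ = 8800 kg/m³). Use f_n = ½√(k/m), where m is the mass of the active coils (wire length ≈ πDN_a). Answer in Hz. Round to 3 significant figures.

k = Gd⁴/(8D³N_a) = (40.7×10³)(0.72⁴)/(8·5.9³·22) = 0.30259 N/mm = 302.59 N/m
Wire length L = πDN_a = π·5.9·22 = 407.78 mm
m = ρ·(πd²/4)·L = 8800 × 0.40715×10⁻⁶ m² × 0.40778 m = 0.001461 kg
f_n = ½√(k/m) = 0.5·√(302.59/0.001461) = 0.5·√(2.0711e+05) = 227.54 Hz

228 Hz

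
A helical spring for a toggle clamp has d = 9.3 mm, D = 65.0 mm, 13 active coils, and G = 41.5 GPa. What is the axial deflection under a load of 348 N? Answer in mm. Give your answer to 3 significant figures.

k = Gd⁴/(8D³N_a) = (41.5×10³)(9.3⁴)/(8·65.0³·13) = 10.869 N/mm
δ = F/k = 348 / 10.869 = 32.016 mm

32.0 mm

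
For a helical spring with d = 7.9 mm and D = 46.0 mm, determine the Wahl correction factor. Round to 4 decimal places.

1.2611

C = D/d = 46.0/7.9 = 5.8228
K_W = (4C−1)/(4C−4) + 0.615/C = 22.291/19.291 + 0.1056 = 1.2611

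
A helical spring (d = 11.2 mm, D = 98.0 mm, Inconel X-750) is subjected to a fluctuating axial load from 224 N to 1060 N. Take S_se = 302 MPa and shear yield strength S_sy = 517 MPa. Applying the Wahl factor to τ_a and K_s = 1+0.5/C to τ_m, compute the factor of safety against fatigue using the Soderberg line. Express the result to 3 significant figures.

C = D/d = 98.0/11.2 = 8.7500; K_W = (4C−1)/(4C−4)+0.615/C = 1.1671; K_s = 1+0.5/C = 1.0571
F_a = (F_max−F_min)/2 = 418 N; F_m = (F_max+F_min)/2 = 642 N
τ_a = K_W·8F_aD/(πd³) = 1.1671 × 74.249 = 86.653 MPa
τ_m = K_s·8F_mD/(πd³) = 1.0571 × 114.04 = 120.55 MPa
Soderberg: 1/n_f = τ_a/S_se + τ_m/S_sy = 86.653/302 + 120.55/517 = 0.28693 + 0.23318 = 0.52011
n_f = 1/0.52011 = 1.923

1.92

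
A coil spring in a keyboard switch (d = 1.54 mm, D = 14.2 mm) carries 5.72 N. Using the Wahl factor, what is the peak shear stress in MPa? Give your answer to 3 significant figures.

65.6 MPa

Spring index C = D/d = 14.2/1.54 = 9.2208
K_W = (4C−1)/(4C−4) + 0.615/C = 35.883/32.883 + 0.0667 = 1.1579
τ₀ = 8FD/(πd³) = 8·5.72·14.2/(π·1.54³) = 649.792/11.474 = 56.632 MPa
τ_max = K·τ₀ = 1.1579 × 56.632 = 65.576 MPa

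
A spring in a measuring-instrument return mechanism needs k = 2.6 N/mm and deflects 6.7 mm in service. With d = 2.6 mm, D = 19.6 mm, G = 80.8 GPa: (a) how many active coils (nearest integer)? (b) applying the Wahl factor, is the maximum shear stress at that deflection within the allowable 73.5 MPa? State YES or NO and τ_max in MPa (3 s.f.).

N_a = Gd⁴/(8D³k) = (80.8×10³)(2.6⁴)/(8·19.6³·2.6) = 23.58 → N_a = 24
Actual rate k = Gd⁴/(8D³·24) = 2.5541 N/mm
Working load F = kδ = 2.5541·6.7 = 17.112 N
C = 19.6/2.6 = 7.5385; K_W = (4C−1)/(4C−4)+0.615/C = 1.1963
τ_max = K_W·8FD/(πd³) = 1.1963·48.594 = 58.133 MPa
τ_max ≤ 73.5 MPa → acceptable

(a) 24 coils; (b) YES, τ_max = 58.1 MPa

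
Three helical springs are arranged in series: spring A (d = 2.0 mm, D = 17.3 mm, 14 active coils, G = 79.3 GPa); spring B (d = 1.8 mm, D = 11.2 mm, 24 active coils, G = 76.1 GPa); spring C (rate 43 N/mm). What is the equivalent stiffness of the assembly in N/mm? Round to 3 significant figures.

k_A = Gd⁴/(8D³N_a) = (79.3×10³)(2.0⁴)/(8·17.3³·14) = 2.1879 N/mm
k_B = Gd⁴/(8D³N_a) = (76.1×10³)(1.8⁴)/(8·11.2³·24) = 2.9616 N/mm
Series: 1/k_eq = 1/2.1879 + 1/2.9616 + 1/43 = 0.81797; k_eq = 1.2225 N/mm

1.22 N/mm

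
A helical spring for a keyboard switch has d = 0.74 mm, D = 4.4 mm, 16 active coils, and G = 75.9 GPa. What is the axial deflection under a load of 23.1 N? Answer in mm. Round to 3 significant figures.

11.1 mm

k = Gd⁴/(8D³N_a) = (75.9×10³)(0.74⁴)/(8·4.4³·16) = 2.0874 N/mm
δ = F/k = 23.1 / 2.0874 = 11.067 mm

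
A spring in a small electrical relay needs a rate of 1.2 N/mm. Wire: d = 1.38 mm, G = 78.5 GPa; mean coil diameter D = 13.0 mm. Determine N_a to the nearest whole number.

13

N_a = Gd⁴/(8D³k) = (78.5×10³ × 1.38⁴)/(8 × 13.0³ × 1.2)
    = 284699 / 21091.2 = 13.5 → 13 coils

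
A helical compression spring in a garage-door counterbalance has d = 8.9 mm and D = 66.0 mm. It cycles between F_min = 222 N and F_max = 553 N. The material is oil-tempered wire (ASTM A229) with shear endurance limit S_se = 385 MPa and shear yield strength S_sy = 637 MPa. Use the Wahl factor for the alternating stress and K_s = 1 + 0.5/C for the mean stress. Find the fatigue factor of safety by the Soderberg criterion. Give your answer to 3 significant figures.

C = D/d = 66.0/8.9 = 7.4157; K_W = (4C−1)/(4C−4)+0.615/C = 1.1998; K_s = 1+0.5/C = 1.0674
F_a = (F_max−F_min)/2 = 165.5 N; F_m = (F_max+F_min)/2 = 387.5 N
τ_a = K_W·8F_aD/(πd³) = 1.1998 × 39.456 = 47.34 MPa
τ_m = K_s·8F_mD/(πd³) = 1.0674 × 92.382 = 98.61 MPa
Soderberg: 1/n_f = τ_a/S_se + τ_m/S_sy = 47.34/385 + 98.61/637 = 0.12296 + 0.15480 = 0.27777
n_f = 1/0.27777 = 3.6

3.60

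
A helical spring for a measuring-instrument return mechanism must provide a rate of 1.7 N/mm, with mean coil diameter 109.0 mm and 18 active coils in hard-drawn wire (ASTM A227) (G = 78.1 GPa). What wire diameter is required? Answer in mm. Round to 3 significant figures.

d = (8D³N_a·k / G)^(1/4) = (8·109.0³·18·1.7 / (78.1×10³))^0.25
  = (4059.2)^0.25 = 7.9820 mm

7.98 mm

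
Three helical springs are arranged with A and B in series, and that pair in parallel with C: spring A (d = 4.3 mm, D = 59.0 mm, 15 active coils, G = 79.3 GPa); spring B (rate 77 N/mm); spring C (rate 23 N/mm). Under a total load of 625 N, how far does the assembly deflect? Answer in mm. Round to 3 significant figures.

26.0 mm

k_A = Gd⁴/(8D³N_a) = (79.3×10³)(4.3⁴)/(8·59.0³·15) = 1.1 N/mm
Springs A,B series: k_AB = 1/(1/1.1+1/77) = 1.0845 N/mm; parallel with C: k_eq = 1.0845+23 = 24.085 N/mm
δ = F/k_eq = 625/24.085 = 25.95 mm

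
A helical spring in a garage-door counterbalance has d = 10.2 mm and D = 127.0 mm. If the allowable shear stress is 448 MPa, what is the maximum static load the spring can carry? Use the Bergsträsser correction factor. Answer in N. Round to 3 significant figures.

1330 N

C = D/d = 127.0/10.2 = 12.4510
K_B = (4C+2)/(4C−3) = 51.804/46.804 = 1.1068
τ_max = K·8FD/(πd³) → F_max = τ_allow·πd³/(8DK)
F_max = 448·π·10.2³/(8·127.0·1.1068) = 1.4936e+06/1124.5 = 1328.2 N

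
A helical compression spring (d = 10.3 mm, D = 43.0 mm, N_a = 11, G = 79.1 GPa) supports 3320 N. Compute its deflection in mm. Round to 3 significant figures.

26.1 mm

k = Gd⁴/(8D³N_a) = (79.1×10³)(10.3⁴)/(8·43.0³·11) = 127.24 N/mm
δ = F/k = 3320 / 127.24 = 26.092 mm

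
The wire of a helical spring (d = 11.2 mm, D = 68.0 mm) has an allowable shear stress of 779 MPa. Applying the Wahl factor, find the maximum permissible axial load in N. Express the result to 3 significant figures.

C = D/d = 68.0/11.2 = 6.0714
K_W = (4C−1)/(4C−4) + 0.615/C = 23.286/20.286 + 0.1013 = 1.2492
τ_max = K·8FD/(πd³) → F_max = τ_allow·πd³/(8DK)
F_max = 779·π·11.2³/(8·68.0·1.2492) = 3.4383e+06/679.55 = 5059.6 N

5060 N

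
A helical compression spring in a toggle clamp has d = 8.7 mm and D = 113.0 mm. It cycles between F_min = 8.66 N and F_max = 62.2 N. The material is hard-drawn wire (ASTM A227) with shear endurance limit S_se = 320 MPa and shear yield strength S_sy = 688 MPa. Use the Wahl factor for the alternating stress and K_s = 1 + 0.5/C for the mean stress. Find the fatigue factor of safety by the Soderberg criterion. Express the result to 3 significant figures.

15.6

C = D/d = 113.0/8.7 = 12.9885; K_W = (4C−1)/(4C−4)+0.615/C = 1.1099; K_s = 1+0.5/C = 1.0385
F_a = (F_max−F_min)/2 = 26.77 N; F_m = (F_max+F_min)/2 = 35.43 N
τ_a = K_W·8F_aD/(πd³) = 1.1099 × 11.698 = 12.984 MPa
τ_m = K_s·8F_mD/(πd³) = 1.0385 × 15.482 = 16.078 MPa
Soderberg: 1/n_f = τ_a/S_se + τ_m/S_sy = 12.984/320 + 16.078/688 = 0.04057 + 0.02337 = 0.063943
n_f = 1/0.063943 = 15.64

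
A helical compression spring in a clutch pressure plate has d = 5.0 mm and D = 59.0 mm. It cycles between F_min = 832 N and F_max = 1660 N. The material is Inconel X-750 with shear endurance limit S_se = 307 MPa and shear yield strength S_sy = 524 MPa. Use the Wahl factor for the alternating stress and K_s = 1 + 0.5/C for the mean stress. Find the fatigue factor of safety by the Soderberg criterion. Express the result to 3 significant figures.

C = D/d = 59.0/5.0 = 11.8000; K_W = (4C−1)/(4C−4)+0.615/C = 1.1216; K_s = 1+0.5/C = 1.0424
F_a = (F_max−F_min)/2 = 414 N; F_m = (F_max+F_min)/2 = 1246 N
τ_a = K_W·8F_aD/(πd³) = 1.1216 × 497.6 = 558.09 MPa
τ_m = K_s·8F_mD/(πd³) = 1.0424 × 1497.6 = 1561.1 MPa
Soderberg: 1/n_f = τ_a/S_se + τ_m/S_sy = 558.09/307 + 1561.1/524 = 1.81789 + 2.97915 = 4.797
n_f = 1/4.797 = 0.2085

0.208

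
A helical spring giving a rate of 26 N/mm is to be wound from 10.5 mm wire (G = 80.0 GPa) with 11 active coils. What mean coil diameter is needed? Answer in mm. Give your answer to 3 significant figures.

75.2 mm

D = (Gd⁴/(8N_a·k))^(1/3) = (80.0×10³·10.5⁴/(8·11·26))^(1/3)
  = (425002)^(1/3) = 75.1849 mm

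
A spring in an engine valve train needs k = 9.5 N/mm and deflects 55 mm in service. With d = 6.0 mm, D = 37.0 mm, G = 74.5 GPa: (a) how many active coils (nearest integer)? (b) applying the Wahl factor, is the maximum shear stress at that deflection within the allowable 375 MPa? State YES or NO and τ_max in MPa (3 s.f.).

(a) 25 coils; (b) YES, τ_max = 285 MPa

N_a = Gd⁴/(8D³k) = (74.5×10³)(6.0⁴)/(8·37.0³·9.5) = 25.08 → N_a = 25
Actual rate k = Gd⁴/(8D³·25) = 9.5307 N/mm
Working load F = kδ = 9.5307·55 = 524.19 N
C = 37.0/6.0 = 6.1667; K_W = (4C−1)/(4C−4)+0.615/C = 1.2449
τ_max = K_W·8FD/(πd³) = 1.2449·228.65 = 284.65 MPa
τ_max ≤ 375 MPa → acceptable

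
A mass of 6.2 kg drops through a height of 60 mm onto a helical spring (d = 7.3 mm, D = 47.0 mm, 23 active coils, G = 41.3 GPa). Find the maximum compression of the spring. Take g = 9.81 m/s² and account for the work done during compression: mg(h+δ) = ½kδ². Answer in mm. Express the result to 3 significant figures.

45.8 mm

k = Gd⁴/(8D³N_a) = (41.3×10³)(7.3⁴)/(8·47.0³·23) = 6.1395 N/mm
W = mg = 6.2 × 9.81 = 60.822 N
½kδ² − Wδ − Wh = 0 → δ = (W + √(W² + 2kWh))/k
δ = (60.822 + √(3699.3 + 44809.7))/6.1395 = (60.822 + 220.25)/6.1395 = 45.781 mm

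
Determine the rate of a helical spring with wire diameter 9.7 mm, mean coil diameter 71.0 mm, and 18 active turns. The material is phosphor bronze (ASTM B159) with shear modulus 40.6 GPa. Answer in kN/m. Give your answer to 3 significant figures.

k = Gd⁴/(8D³N_a) = (40.6×10³ × 9.7⁴) / (8 × 71.0³ × 18)
  = 3.59429e+08 / 5.15392e+07 = 6.9739 N/mm

6.97 kN/m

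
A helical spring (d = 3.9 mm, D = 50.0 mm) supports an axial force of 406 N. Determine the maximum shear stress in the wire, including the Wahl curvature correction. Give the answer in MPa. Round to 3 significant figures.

969 MPa

Spring index C = D/d = 50.0/3.9 = 12.8205
K_W = (4C−1)/(4C−4) + 0.615/C = 50.282/47.282 + 0.0480 = 1.1114
τ₀ = 8FD/(πd³) = 8·406·50.0/(π·3.9³) = 162400/186.36 = 871.45 MPa
τ_max = K·τ₀ = 1.1114 × 871.45 = 968.55 MPa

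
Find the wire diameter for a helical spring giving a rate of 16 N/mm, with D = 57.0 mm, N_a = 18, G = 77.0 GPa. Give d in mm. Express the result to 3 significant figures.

8.63 mm

d = (8D³N_a·k / G)^(1/4) = (8·57.0³·18·16 / (77.0×10³))^0.25
  = (5541.4)^0.25 = 8.6279 mm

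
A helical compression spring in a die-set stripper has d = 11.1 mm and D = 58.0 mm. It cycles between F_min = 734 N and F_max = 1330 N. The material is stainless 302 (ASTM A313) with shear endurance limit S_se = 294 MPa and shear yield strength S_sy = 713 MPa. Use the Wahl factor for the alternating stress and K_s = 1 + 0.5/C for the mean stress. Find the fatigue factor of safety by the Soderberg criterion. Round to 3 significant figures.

C = D/d = 58.0/11.1 = 5.2252; K_W = (4C−1)/(4C−4)+0.615/C = 1.2952; K_s = 1+0.5/C = 1.0957
F_a = (F_max−F_min)/2 = 298 N; F_m = (F_max+F_min)/2 = 1032 N
τ_a = K_W·8F_aD/(πd³) = 1.2952 × 32.182 = 41.682 MPa
τ_m = K_s·8F_mD/(πd³) = 1.0957 × 111.45 = 122.11 MPa
Soderberg: 1/n_f = τ_a/S_se + τ_m/S_sy = 41.682/294 + 122.11/713 = 0.14178 + 0.17127 = 0.31305
n_f = 1/0.31305 = 3.194

3.19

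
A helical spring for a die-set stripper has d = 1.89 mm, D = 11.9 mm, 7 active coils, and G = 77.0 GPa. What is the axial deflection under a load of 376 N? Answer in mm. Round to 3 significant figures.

36.1 mm

k = Gd⁴/(8D³N_a) = (77.0×10³)(1.89⁴)/(8·11.9³·7) = 10.411 N/mm
δ = F/k = 376 / 10.411 = 36.114 mm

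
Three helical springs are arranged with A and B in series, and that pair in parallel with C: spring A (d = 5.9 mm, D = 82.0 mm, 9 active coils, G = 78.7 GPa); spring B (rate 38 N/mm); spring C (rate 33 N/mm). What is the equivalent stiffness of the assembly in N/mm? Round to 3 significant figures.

35.3 N/mm

k_A = Gd⁴/(8D³N_a) = (78.7×10³)(5.9⁴)/(8·82.0³·9) = 2.4022 N/mm
Springs A,B series: k_AB = 1/(1/2.4022+1/38) = 2.2594 N/mm; parallel with C: k_eq = 2.2594+33 = 35.259 N/mm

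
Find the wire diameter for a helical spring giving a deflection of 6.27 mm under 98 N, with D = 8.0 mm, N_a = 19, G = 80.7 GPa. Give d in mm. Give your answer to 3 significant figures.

Required rate k = F/δ = 98/6.27 = 15.63 N/mm
d = (8D³N_a·k / G)^(1/4) = (8·8.0³·19·15.63 / (80.7×10³))^0.25
  = (15.073)^0.25 = 1.9704 mm

1.97 mm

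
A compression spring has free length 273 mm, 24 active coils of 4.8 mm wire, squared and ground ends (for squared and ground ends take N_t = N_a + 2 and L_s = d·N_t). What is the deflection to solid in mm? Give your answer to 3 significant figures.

N_t = 26; L_s = 4.8·26 = 124.8 mm
δ_solid = L₀ − L_s = 273 − 124.8 = 148.2 mm

148 mm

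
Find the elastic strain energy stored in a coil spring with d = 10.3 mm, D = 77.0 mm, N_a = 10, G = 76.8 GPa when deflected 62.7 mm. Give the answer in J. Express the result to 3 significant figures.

46.5 J

k = Gd⁴/(8D³N_a) = (76.8×10³)(10.3⁴)/(8·77.0³·10) = 23.667 N/mm
U = ½kδ² = 0.5 × 23.667 × 62.7² = 46521 N·mm = 46.521 J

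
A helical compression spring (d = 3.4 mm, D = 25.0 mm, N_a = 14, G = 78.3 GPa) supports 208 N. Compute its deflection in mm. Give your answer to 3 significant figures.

k = Gd⁴/(8D³N_a) = (78.3×10³)(3.4⁴)/(8·25.0³·14) = 5.9791 N/mm
δ = F/k = 208 / 5.9791 = 34.788 mm

34.8 mm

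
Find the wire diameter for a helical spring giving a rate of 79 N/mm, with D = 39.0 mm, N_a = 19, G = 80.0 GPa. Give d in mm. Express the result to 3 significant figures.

d = (8D³N_a·k / G)^(1/4) = (8·39.0³·19·79 / (80.0×10³))^0.25
  = (8903.8)^0.25 = 9.7139 mm

9.71 mm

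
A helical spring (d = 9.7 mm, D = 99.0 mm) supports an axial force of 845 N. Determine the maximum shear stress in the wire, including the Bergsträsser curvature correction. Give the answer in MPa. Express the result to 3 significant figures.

264 MPa

Spring index C = D/d = 99.0/9.7 = 10.2062
K_B = (4C+2)/(4C−3) = 42.825/37.825 = 1.1322
τ₀ = 8FD/(πd³) = 8·845·99.0/(π·9.7³) = 669240/2867.2 = 233.41 MPa
τ_max = K·τ₀ = 1.1322 × 233.41 = 264.26 MPa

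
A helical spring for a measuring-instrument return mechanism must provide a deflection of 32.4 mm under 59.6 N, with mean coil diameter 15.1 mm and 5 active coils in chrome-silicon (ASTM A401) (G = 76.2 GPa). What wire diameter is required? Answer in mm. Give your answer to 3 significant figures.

Required rate k = F/δ = 59.6/32.4 = 1.8395 N/mm
d = (8D³N_a·k / G)^(1/4) = (8·15.1³·5·1.8395 / (76.2×10³))^0.25
  = (3.3246)^0.25 = 1.3503 mm

1.35 mm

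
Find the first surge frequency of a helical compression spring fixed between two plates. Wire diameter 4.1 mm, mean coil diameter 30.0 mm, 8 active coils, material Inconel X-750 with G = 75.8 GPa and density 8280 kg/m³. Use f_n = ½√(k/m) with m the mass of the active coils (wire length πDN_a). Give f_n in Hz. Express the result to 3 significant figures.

k = Gd⁴/(8D³N_a) = (75.8×10³)(4.1⁴)/(8·30.0³·8) = 12.395 N/mm = 12395 N/m
Wire length L = πDN_a = π·30.0·8 = 753.98 mm
m = ρ·(πd²/4)·L = 8280 × 13.203×10⁻⁶ m² × 0.75398 m = 0.082423 kg
f_n = ½√(k/m) = 0.5·√(12395/0.082423) = 0.5·√(1.5039e+05) = 193.9 Hz

194 Hz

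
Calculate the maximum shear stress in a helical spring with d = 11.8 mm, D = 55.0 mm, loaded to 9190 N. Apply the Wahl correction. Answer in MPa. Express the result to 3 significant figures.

1050 MPa

Spring index C = D/d = 55.0/11.8 = 4.6610
K_W = (4C−1)/(4C−4) + 0.615/C = 17.644/14.644 + 0.1319 = 1.3368
τ₀ = 8FD/(πd³) = 8·9190·55.0/(π·11.8³) = 4.0436e+06/5161.7 = 783.38 MPa
τ_max = K·τ₀ = 1.3368 × 783.38 = 1047.2 MPa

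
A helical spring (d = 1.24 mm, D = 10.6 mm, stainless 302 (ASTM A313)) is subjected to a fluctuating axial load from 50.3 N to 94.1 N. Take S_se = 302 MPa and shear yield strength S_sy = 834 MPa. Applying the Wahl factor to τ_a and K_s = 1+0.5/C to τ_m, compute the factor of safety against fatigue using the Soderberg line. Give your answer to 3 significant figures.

0.400

C = D/d = 10.6/1.24 = 8.5484; K_W = (4C−1)/(4C−4)+0.615/C = 1.1713; K_s = 1+0.5/C = 1.0585
F_a = (F_max−F_min)/2 = 21.9 N; F_m = (F_max+F_min)/2 = 72.2 N
τ_a = K_W·8F_aD/(πd³) = 1.1713 × 310.05 = 363.16 MPa
τ_m = K_s·8F_mD/(πd³) = 1.0585 × 1022.2 = 1081.9 MPa
Soderberg: 1/n_f = τ_a/S_se + τ_m/S_sy = 363.16/302 + 1081.9/834 = 1.20251 + 1.29730 = 2.4998
n_f = 1/2.4998 = 0.4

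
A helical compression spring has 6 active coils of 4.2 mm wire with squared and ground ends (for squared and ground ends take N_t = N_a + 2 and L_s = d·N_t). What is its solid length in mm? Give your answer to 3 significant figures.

squared and ground ends: N_t = N_a + 2 = 6 + 2 = 8
L_s = d·N_t = 4.2 × 8 = 33.6 mm

33.6 mm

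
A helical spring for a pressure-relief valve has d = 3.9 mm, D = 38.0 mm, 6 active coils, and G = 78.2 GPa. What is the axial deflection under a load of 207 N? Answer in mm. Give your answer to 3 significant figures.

k = Gd⁴/(8D³N_a) = (78.2×10³)(3.9⁴)/(8·38.0³·6) = 6.8687 N/mm
δ = F/k = 207 / 6.8687 = 30.137 mm

30.1 mm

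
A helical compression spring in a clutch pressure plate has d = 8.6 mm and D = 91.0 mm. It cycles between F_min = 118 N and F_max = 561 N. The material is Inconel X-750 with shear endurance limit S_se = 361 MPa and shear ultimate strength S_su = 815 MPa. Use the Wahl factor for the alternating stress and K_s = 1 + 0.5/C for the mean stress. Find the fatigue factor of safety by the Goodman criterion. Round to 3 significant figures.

C = D/d = 91.0/8.6 = 10.5814; K_W = (4C−1)/(4C−4)+0.615/C = 1.1364; K_s = 1+0.5/C = 1.0473
F_a = (F_max−F_min)/2 = 221.5 N; F_m = (F_max+F_min)/2 = 339.5 N
τ_a = K_W·8F_aD/(πd³) = 1.1364 × 80.697 = 91.704 MPa
τ_m = K_s·8F_mD/(πd³) = 1.0473 × 123.69 = 129.53 MPa
Goodman: 1/n_f = τ_a/S_se + τ_m/S_su = 91.704/361 + 129.53/815 = 0.25403 + 0.15894 = 0.41296
n_f = 1/0.41296 = 2.422

2.42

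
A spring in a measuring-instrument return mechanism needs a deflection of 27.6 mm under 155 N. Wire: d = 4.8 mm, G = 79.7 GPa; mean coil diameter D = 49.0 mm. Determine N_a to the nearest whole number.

8

Required rate k = F/δ = 155/27.6 = 5.6159 N/mm
N_a = Gd⁴/(8D³k) = (79.7×10³ × 4.8⁴)/(8 × 49.0³ × 5.6159)
    = 4.23081e+07 / 5.28568e+06 = 8.004 → 8 coils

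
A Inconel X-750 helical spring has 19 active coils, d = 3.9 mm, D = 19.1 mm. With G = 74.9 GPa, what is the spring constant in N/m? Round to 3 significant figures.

k = Gd⁴/(8D³N_a) = (74.9×10³ × 3.9⁴) / (8 × 19.1³ × 19)
  = 1.73277e+07 / 1.05912e+06 = 16.36 N/mm = 16360 N/m

16400 N/m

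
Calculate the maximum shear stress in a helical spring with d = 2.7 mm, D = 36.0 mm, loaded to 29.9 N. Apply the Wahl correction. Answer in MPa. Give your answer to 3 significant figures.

154 MPa

Spring index C = D/d = 36.0/2.7 = 13.3333
K_W = (4C−1)/(4C−4) + 0.615/C = 52.333/49.333 + 0.0461 = 1.1069
τ₀ = 8FD/(πd³) = 8·29.9·36.0/(π·2.7³) = 8611.2/61.836 = 139.26 MPa
τ_max = K·τ₀ = 1.1069 × 139.26 = 154.15 MPa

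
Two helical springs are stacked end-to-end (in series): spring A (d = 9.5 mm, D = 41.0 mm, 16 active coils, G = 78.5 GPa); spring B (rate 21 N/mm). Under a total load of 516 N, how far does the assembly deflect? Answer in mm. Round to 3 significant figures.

31.7 mm

k_A = Gd⁴/(8D³N_a) = (78.5×10³)(9.5⁴)/(8·41.0³·16) = 72.477 N/mm
Series: 1/k_eq = 1/72.477 + 1/21 = 0.061416; k_eq = 16.282 N/mm
δ = F/k_eq = 516/16.282 = 31.691 mm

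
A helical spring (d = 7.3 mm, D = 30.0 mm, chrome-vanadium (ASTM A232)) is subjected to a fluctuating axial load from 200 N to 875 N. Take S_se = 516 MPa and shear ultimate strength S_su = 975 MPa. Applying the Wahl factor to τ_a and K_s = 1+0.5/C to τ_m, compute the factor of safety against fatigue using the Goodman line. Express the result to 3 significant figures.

C = D/d = 30.0/7.3 = 4.1096; K_W = (4C−1)/(4C−4)+0.615/C = 1.3908; K_s = 1+0.5/C = 1.1217
F_a = (F_max−F_min)/2 = 337.5 N; F_m = (F_max+F_min)/2 = 537.5 N
τ_a = K_W·8F_aD/(πd³) = 1.3908 × 66.278 = 92.181 MPa
τ_m = K_s·8F_mD/(πd³) = 1.1217 × 105.55 = 118.4 MPa
Goodman: 1/n_f = τ_a/S_se + τ_m/S_su = 92.181/516 + 118.4/975 = 0.17865 + 0.12143 = 0.30008
n_f = 1/0.30008 = 3.332

3.33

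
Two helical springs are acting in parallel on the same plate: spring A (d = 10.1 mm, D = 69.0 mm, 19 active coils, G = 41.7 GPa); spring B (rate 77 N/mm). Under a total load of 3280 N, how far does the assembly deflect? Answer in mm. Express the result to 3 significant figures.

38.3 mm

k_A = Gd⁴/(8D³N_a) = (41.7×10³)(10.1⁴)/(8·69.0³·19) = 8.6902 N/mm
Parallel: k_eq = 8.6902 + 77 = 85.69 N/mm
δ = F/k_eq = 3280/85.69 = 38.277 mm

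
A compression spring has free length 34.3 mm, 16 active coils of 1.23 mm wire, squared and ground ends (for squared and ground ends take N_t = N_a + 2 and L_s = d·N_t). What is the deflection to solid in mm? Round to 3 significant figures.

N_t = 18; L_s = 1.23·18 = 22.14 mm
δ_solid = L₀ − L_s = 34.3 − 22.14 = 12.16 mm

12.2 mm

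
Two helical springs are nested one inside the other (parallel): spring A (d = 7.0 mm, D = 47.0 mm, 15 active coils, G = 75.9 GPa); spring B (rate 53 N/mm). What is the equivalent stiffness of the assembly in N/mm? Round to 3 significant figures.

k_A = Gd⁴/(8D³N_a) = (75.9×10³)(7.0⁴)/(8·47.0³·15) = 14.627 N/mm
Parallel: k_eq = 14.627 + 53 = 67.627 N/mm

67.6 N/mm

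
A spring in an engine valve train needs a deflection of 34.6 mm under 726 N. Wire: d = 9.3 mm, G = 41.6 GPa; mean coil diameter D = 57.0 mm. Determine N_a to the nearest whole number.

10

Required rate k = F/δ = 726/34.6 = 20.983 N/mm
N_a = Gd⁴/(8D³k) = (41.6×10³ × 9.3⁴)/(8 × 57.0³ × 20.983)
    = 3.1119e+08 / 3.10867e+07 = 10.01 → 10 coils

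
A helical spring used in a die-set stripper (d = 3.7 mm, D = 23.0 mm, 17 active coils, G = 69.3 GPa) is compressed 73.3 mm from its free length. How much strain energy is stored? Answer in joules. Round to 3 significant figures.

k = Gd⁴/(8D³N_a) = (69.3×10³)(3.7⁴)/(8·23.0³·17) = 7.8491 N/mm
U = ½kδ² = 0.5 × 7.8491 × 73.3² = 21086 N·mm = 21.086 J

21.1 J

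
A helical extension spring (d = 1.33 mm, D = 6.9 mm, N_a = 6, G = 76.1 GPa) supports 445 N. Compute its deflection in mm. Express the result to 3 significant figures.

29.5 mm

k = Gd⁴/(8D³N_a) = (76.1×10³)(1.33⁴)/(8·6.9³·6) = 15.101 N/mm
δ = F/k = 445 / 15.101 = 29.468 mm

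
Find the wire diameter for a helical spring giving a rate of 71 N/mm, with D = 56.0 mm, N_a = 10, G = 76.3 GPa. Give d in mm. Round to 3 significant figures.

d = (8D³N_a·k / G)^(1/4) = (8·56.0³·10·71 / (76.3×10³))^0.25
  = (13073)^0.25 = 10.6929 mm

10.7 mm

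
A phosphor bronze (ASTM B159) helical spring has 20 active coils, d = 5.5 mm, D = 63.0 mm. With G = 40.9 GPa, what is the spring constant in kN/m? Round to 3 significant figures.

k = Gd⁴/(8D³N_a) = (40.9×10³ × 5.5⁴) / (8 × 63.0³ × 20)
  = 3.74261e+07 / 4.00075e+07 = 0.93548 N/mm

0.935 kN/m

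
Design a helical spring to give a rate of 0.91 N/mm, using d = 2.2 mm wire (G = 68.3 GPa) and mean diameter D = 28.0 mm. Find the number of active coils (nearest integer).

N_a = Gd⁴/(8D³k) = (68.3×10³ × 2.2⁴)/(8 × 28.0³ × 0.91)
    = 1.59997e+06 / 159811 = 10.01 → 10 coils

10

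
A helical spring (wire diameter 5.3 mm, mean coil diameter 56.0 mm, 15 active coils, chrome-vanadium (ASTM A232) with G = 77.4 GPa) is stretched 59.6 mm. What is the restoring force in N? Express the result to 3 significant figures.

173 N

k = Gd⁴/(8D³N_a) = (77.4×10³)(5.3⁴)/(8·56.0³·15) = 2.898 N/mm
F = k·δ = 2.898 × 59.6 = 172.72 N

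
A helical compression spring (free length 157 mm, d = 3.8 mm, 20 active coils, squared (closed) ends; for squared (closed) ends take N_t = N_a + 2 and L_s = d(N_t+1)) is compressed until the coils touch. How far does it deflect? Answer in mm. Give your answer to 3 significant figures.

N_t = 22; L_s = 3.8·23 = 87.4 mm
δ_solid = L₀ − L_s = 157 − 87.4 = 69.6 mm

69.6 mm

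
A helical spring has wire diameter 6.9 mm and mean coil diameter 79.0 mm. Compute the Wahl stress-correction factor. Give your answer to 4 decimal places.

1.1255

C = D/d = 79.0/6.9 = 11.4493
K_W = (4C−1)/(4C−4) + 0.615/C = 44.797/41.797 + 0.0537 = 1.1255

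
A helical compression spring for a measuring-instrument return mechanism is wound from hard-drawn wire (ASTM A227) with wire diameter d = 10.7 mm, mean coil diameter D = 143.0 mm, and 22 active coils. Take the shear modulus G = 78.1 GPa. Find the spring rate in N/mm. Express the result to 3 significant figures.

1.99 N/mm

k = Gd⁴/(8D³N_a) = (78.1×10³ × 10.7⁴) / (8 × 143.0³ × 22)
  = 1.02373e+09 / 5.1466e+08 = 1.9891 N/mm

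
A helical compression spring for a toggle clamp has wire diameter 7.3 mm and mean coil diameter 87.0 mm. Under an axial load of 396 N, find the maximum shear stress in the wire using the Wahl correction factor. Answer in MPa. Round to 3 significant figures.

Spring index C = D/d = 87.0/7.3 = 11.9178
K_W = (4C−1)/(4C−4) + 0.615/C = 46.671/43.671 + 0.0516 = 1.1203
τ₀ = 8FD/(πd³) = 8·396·87.0/(π·7.3³) = 275616/1222.1 = 225.52 MPa
τ_max = K·τ₀ = 1.1203 × 225.52 = 252.65 MPa

253 MPa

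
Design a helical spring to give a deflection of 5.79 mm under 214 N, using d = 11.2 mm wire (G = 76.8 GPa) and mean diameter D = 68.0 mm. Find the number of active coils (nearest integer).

Required rate k = F/δ = 214/5.79 = 36.96 N/mm
N_a = Gd⁴/(8D³k) = (76.8×10³ × 11.2⁴)/(8 × 68.0³ × 36.96)
    = 1.20846e+09 / 9.29719e+07 = 13 → 13 coils

13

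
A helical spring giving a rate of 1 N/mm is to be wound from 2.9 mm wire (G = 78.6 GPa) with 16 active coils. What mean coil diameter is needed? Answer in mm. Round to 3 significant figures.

D = (Gd⁴/(8N_a·k))^(1/3) = (78.6×10³·2.9⁴/(8·16·1))^(1/3)
  = (43431.5)^(1/3) = 35.1508 mm

35.2 mm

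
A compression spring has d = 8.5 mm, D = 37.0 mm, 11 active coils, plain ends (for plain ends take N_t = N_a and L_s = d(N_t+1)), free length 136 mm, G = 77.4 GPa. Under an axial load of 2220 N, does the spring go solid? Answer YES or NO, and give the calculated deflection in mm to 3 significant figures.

k = Gd⁴/(8D³N_a) = (77.4×10³)(8.5⁴)/(8·37.0³·11) = 90.642 N/mm
N_t = 11; L_s = 8.5·12 = 102 mm; δ_solid = L₀ − L_s = 136 − 102 = 34 mm
δ = F/k = 2220/90.642 = 24.492 mm
δ < δ_solid → spring does not go solid

NO, δ = 24.5 mm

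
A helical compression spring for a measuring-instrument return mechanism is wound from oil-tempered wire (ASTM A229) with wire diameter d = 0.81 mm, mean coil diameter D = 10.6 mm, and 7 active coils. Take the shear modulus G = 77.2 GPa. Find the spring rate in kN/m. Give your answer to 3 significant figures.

0.498 kN/m

k = Gd⁴/(8D³N_a) = (77.2×10³ × 0.81⁴) / (8 × 10.6³ × 7)
  = 33232.1 / 66696.9 = 0.49826 N/mm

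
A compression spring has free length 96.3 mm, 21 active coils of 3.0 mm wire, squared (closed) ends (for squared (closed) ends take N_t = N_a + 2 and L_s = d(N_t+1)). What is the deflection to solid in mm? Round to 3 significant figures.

N_t = 23; L_s = 3.0·24 = 72 mm
δ_solid = L₀ − L_s = 96.3 − 72 = 24.3 mm

24.3 mm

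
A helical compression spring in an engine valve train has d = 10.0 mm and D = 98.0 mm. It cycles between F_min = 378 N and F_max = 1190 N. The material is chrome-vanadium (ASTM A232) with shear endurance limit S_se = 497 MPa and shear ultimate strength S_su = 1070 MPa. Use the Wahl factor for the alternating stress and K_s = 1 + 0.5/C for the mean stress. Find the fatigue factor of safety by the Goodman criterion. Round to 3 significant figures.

2.35

C = D/d = 98.0/10.0 = 9.8000; K_W = (4C−1)/(4C−4)+0.615/C = 1.1480; K_s = 1+0.5/C = 1.0510
F_a = (F_max−F_min)/2 = 406 N; F_m = (F_max+F_min)/2 = 784 N
τ_a = K_W·8F_aD/(πd³) = 1.1480 × 101.32 = 116.31 MPa
τ_m = K_s·8F_mD/(πd³) = 1.0510 × 195.65 = 205.63 MPa
Goodman: 1/n_f = τ_a/S_se + τ_m/S_su = 116.31/497 + 205.63/1070 = 0.23403 + 0.19218 = 0.42621
n_f = 1/0.42621 = 2.346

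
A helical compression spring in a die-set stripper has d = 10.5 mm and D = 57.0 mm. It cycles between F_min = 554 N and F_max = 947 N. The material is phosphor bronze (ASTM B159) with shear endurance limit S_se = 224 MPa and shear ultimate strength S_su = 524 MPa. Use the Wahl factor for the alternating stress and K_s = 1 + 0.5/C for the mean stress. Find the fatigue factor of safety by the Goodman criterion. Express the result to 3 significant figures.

C = D/d = 57.0/10.5 = 5.4286; K_W = (4C−1)/(4C−4)+0.615/C = 1.2826; K_s = 1+0.5/C = 1.0921
F_a = (F_max−F_min)/2 = 196.5 N; F_m = (F_max+F_min)/2 = 750.5 N
τ_a = K_W·8F_aD/(πd³) = 1.2826 × 24.638 = 31.602 MPa
τ_m = K_s·8F_mD/(πd³) = 1.0921 × 94.102 = 102.77 MPa
Goodman: 1/n_f = τ_a/S_se + τ_m/S_su = 31.602/224 + 102.77/524 = 0.14108 + 0.19612 = 0.3372
n_f = 1/0.3372 = 2.966

2.97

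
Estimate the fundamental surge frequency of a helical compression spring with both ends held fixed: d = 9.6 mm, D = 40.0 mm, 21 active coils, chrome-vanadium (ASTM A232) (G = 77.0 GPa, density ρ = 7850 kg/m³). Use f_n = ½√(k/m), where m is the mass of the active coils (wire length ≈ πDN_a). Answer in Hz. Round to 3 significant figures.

101 Hz

k = Gd⁴/(8D³N_a) = (77.0×10³)(9.6⁴)/(8·40.0³·21) = 60.826 N/mm = 60826 N/m
Wire length L = πDN_a = π·40.0·21 = 2638.9 mm
m = ρ·(πd²/4)·L = 7850 × 72.382×10⁻⁶ m² × 2.6389 m = 1.4994 kg
f_n = ½√(k/m) = 0.5·√(60826/1.4994) = 0.5·√(40565) = 100.7 Hz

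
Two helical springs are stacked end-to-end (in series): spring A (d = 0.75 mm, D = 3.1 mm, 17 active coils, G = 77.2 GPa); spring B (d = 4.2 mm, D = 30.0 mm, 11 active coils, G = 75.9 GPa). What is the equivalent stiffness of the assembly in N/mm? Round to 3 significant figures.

k_A = Gd⁴/(8D³N_a) = (77.2×10³)(0.75⁴)/(8·3.1³·17) = 6.0289 N/mm
k_B = Gd⁴/(8D³N_a) = (75.9×10³)(4.2⁴)/(8·30.0³·11) = 9.9401 N/mm
Series: 1/k_eq = 1/6.0289 + 1/9.9401 = 0.26647; k_eq = 3.7528 N/mm

3.75 N/mm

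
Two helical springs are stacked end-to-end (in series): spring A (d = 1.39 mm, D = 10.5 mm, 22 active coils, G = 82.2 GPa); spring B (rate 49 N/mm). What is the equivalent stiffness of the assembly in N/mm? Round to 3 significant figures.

k_A = Gd⁴/(8D³N_a) = (82.2×10³)(1.39⁴)/(8·10.5³·22) = 1.5061 N/mm
Series: 1/k_eq = 1/1.5061 + 1/49 = 0.68438; k_eq = 1.4612 N/mm

1.46 N/mm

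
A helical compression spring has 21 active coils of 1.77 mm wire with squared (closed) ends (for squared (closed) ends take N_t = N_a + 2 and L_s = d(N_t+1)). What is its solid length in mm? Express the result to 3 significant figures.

42.5 mm

squared (closed) ends: N_t = N_a + 2 = 21 + 2 = 23
L_s = d·(N_t+1) = 1.77 × 24 = 42.48 mm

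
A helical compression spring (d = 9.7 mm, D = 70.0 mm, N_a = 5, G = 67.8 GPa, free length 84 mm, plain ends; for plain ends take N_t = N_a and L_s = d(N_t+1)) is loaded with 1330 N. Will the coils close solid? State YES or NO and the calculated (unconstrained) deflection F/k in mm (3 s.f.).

k = Gd⁴/(8D³N_a) = (67.8×10³)(9.7⁴)/(8·70.0³·5) = 43.748 N/mm
N_t = 5; L_s = 9.7·6 = 58.2 mm; δ_solid = L₀ − L_s = 84 − 58.2 = 25.8 mm
δ = F/k = 1330/43.748 = 30.401 mm
δ ≥ δ_solid → spring goes solid

YES, δ = 30.4 mm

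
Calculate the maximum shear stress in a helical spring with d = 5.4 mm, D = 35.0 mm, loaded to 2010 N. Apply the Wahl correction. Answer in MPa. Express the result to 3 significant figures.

Spring index C = D/d = 35.0/5.4 = 6.4815
K_W = (4C−1)/(4C−4) + 0.615/C = 24.926/21.926 + 0.0949 = 1.2317
τ₀ = 8FD/(πd³) = 8·2010·35.0/(π·5.4³) = 562800/494.69 = 1137.7 MPa
τ_max = K·τ₀ = 1.2317 × 1137.7 = 1401.3 MPa

1400 MPa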